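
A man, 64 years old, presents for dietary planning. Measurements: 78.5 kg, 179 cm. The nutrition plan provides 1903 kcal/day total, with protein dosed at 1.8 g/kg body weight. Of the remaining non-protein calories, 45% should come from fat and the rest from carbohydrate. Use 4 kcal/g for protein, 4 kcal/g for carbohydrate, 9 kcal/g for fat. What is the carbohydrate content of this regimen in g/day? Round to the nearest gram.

Protein = 1.8 × 78.5 = 141.3 g → 141.3 × 4 = 565.2 kcal.
Non-protein calories = 1903 − 565.2 = 1337.8 kcal.
Fat: 45% × 1337.8 = 602.01 kcal; carbohydrate: 735.79 kcal.
Carbohydrate: 735.79 kcal ÷ 4 kcal/g = 183.9475 g.

184 g/day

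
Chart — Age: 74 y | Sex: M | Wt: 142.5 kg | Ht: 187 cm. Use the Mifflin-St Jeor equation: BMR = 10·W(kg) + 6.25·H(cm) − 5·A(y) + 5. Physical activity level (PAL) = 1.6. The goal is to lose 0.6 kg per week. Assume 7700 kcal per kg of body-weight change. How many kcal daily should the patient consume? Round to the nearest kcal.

Mifflin-St Jeor (male): BMR = 10(142.5) + 6.25(187) − 5(74) + 5 = 1425 + 1168.75 − 370 + 5 = 2228.75 kcal/day.
TEE = 2228.75 × 1.6 = 3566 kcal/day.
Required daily deficit = 0.6 × 7700 ÷ 7 = 660 kcal/day.
Target intake = 3566 − 660 = 2906 kcal/day.

2906 kcal daily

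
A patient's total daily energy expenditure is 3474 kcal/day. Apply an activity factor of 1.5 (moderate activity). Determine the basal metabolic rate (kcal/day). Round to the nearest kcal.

2316 kcal/day

BMR = TEE ÷ activity factor = 3474 ÷ 1.5 = 2316 kcal/day.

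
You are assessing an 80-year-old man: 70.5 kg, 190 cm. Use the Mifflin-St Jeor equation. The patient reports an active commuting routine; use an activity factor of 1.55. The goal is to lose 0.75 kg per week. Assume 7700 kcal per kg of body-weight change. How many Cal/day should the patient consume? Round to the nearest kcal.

Mifflin-St Jeor (male): BMR = 10(70.5) + 6.25(190) − 5(80) + 5 = 705 + 1187.5 − 400 + 5 = 1497.5 kcal/day.
TEE = 1497.5 × 1.55 = 2321.125 kcal/day.
Required daily deficit = 0.75 × 7700 ÷ 7 = 825 kcal/day.
Target intake = 2321.125 − 825 = 1496.125 kcal/day.

1496 Cal/day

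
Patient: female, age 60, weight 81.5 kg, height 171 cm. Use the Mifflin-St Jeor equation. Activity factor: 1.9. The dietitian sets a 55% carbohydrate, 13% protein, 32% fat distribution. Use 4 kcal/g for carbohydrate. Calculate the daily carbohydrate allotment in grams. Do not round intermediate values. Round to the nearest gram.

Mifflin-St Jeor (female): BMR = 10(81.5) + 6.25(171) − 5(60) − 161 = 815 + 1068.75 − 300 − 161 = 1422.75 kcal/day.
TEE = 1422.75 × 1.9 = 2703.225 kcal/day.
Carbohydrate energy = 55% × 2703.225 = 1486.7738 kcal.
Carbohydrate = 1486.7738 ÷ 4 kcal/g = 371.6934 g.

372 g/day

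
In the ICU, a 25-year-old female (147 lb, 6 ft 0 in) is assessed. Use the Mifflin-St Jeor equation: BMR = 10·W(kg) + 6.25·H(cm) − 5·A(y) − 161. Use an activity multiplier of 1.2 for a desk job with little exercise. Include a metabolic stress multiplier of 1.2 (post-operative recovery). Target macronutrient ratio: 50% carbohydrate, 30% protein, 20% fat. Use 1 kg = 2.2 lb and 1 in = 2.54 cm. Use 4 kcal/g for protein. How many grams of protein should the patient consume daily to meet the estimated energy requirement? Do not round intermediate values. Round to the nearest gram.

165 g/day

Convert to metric: weight = 147 ÷ 2.2 = 66.8182 kg; height = (6×12 + 0) × 2.54 = 72 × 2.54 = 182.88 cm.
Mifflin-St Jeor (female): BMR = 10(66.8182) + 6.25(182.88) − 5(25) − 161 = 668.1818 + 1143 − 125 − 161 = 1525.1818 kcal/day.
TEE = 1525.1818 × 1.2 = 1830.2182 kcal/day.
With stress factor 1.2: 1830.2182 × 1.2 = 2196.2618 kcal/day.
Protein energy = 30% × 2196.2618 = 658.8785 kcal.
Protein = 658.8785 ÷ 4 kcal/g = 164.7196 g.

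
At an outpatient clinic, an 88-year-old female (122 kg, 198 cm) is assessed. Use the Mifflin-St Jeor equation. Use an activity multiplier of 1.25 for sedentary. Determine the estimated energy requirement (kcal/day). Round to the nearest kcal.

Mifflin-St Jeor (female): BMR = 10(122) + 6.25(198) − 5(88) − 161 = 1220 + 1237.5 − 440 − 161 = 1856.5 kcal/day.
TEE = BMR × activity factor = 1856.5 × 1.25 = 2320.625 kcal/day.

2321 kcal/day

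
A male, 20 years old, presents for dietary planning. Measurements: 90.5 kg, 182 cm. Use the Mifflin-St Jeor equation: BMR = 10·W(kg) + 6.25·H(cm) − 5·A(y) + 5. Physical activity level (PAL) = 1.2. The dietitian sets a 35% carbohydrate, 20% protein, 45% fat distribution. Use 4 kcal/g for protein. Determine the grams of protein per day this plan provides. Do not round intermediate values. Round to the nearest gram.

117 g/day

Mifflin-St Jeor (male): BMR = 10(90.5) + 6.25(182) − 5(20) + 5 = 905 + 1137.5 − 100 + 5 = 1947.5 kcal/day.
TEE = 1947.5 × 1.2 = 2337 kcal/day.
Protein energy = 20% × 2337 = 467.4 kcal.
Protein = 467.4 ÷ 4 kcal/g = 116.85 g.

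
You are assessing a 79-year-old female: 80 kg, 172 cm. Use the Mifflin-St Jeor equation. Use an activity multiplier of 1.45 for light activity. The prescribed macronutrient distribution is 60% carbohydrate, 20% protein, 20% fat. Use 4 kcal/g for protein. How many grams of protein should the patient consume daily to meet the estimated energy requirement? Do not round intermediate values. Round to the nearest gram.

96 g/day

Mifflin-St Jeor (female): BMR = 10(80) + 6.25(172) − 5(79) − 161 = 800 + 1075 − 395 − 161 = 1319 kcal/day.
TEE = 1319 × 1.45 = 1912.55 kcal/day.
Protein energy = 20% × 1912.55 = 382.51 kcal.
Protein = 382.51 ÷ 4 kcal/g = 95.6275 g.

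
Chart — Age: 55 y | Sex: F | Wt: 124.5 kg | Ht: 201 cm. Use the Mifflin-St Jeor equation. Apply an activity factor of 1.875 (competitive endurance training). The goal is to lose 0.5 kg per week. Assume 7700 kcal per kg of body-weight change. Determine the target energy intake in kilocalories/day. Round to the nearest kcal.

Mifflin-St Jeor (female): BMR = 10(124.5) + 6.25(201) − 5(55) − 161 = 1245 + 1256.25 − 275 − 161 = 2065.25 kcal/day.
TEE = 2065.25 × 1.875 = 3872.3438 kcal/day.
Required daily deficit = 0.5 × 7700 ÷ 7 = 550 kcal/day.
Target intake = 3872.3438 − 550 = 3322.3438 kcal/day.

3322 kilocalories/day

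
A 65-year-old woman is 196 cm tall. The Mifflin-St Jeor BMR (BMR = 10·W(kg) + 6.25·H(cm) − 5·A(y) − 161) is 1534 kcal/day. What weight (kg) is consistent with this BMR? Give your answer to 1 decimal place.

1534 = 10·W + 6.25(196) − 5(65) − 161
10·W = 1534 − 739 = 795, so W = 79.5 kg.

79.5 kg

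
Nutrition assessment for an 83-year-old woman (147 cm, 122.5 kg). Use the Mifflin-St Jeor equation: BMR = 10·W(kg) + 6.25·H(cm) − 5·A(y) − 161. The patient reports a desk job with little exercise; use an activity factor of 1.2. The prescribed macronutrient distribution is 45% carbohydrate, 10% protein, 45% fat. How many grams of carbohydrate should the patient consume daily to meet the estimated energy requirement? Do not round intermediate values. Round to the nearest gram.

212 g/day

Mifflin-St Jeor (female): BMR = 10(122.5) + 6.25(147) − 5(83) − 161 = 1225 + 918.75 − 415 − 161 = 1567.75 kcal/day.
TEE = 1567.75 × 1.2 = 1881.3 kcal/day.
Carbohydrate energy = 45% × 1881.3 = 846.585 kcal.
Carbohydrate = 846.585 ÷ 4 kcal/g = 211.6463 g.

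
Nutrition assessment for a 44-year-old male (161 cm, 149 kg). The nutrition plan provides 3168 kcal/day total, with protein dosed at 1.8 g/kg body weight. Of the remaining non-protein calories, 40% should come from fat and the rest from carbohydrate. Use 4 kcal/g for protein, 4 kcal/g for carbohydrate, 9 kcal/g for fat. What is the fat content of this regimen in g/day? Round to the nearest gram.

93 g/day

Protein = 1.8 × 149 = 268.2 g → 268.2 × 4 = 1072.8 kcal.
Non-protein calories = 3168 − 1072.8 = 2095.2 kcal.
Fat: 40% × 2095.2 = 838.08 kcal; carbohydrate: 1257.12 kcal.
Fat: 838.08 kcal ÷ 9 kcal/g = 93.12 g.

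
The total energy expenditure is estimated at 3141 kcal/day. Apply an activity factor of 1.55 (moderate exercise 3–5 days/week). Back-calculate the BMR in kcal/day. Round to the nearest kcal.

2026 kcal/day

BMR = TEE ÷ activity factor = 3141 ÷ 1.55 = 2026.4516 kcal/day.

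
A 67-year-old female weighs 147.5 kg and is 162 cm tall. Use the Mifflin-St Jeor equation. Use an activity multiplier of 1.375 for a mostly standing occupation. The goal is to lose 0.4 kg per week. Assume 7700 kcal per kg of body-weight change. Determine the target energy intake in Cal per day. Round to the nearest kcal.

2298 Cal per day

Mifflin-St Jeor (female): BMR = 10(147.5) + 6.25(162) − 5(67) − 161 = 1475 + 1012.5 − 335 − 161 = 1991.5 kcal/day.
TEE = 1991.5 × 1.375 = 2738.3125 kcal/day.
Required daily deficit = 0.4 × 7700 ÷ 7 = 440 kcal/day.
Target intake = 2738.3125 − 440 = 2298.3125 kcal/day.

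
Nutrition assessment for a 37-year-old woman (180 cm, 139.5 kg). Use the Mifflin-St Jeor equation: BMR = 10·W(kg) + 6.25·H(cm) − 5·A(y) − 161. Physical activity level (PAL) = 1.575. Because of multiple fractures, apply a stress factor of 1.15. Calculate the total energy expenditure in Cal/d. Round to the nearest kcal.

Mifflin-St Jeor (female): BMR = 10(139.5) + 6.25(180) − 5(37) − 161 = 1395 + 1125 − 185 − 161 = 2174 kcal/day.
TEE = BMR × activity factor = 2174 × 1.575 = 3424.05 kcal/day.
Apply stress factor: 3424.05 × 1.15 = 3937.6575 kcal/day.

3938 Cal/d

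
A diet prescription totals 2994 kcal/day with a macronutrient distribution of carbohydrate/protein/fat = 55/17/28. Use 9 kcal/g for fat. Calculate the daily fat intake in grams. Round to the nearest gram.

Fat energy = 28% × 2994 = 838.32 kcal.
At 9 kcal/g: 838.32 ÷ 9 = 93.1467 g.

93 g/day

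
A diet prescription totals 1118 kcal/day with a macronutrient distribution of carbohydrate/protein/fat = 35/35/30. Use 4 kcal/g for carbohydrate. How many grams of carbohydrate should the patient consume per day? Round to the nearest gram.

98 g/day

Carbohydrate energy = 35% × 1118 = 391.3 kcal.
At 4 kcal/g: 391.3 ÷ 4 = 97.825 g.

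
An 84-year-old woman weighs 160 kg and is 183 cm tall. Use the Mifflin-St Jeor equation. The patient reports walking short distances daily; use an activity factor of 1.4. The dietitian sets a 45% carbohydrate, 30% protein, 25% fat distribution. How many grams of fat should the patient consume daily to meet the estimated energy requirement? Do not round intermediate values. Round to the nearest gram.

Mifflin-St Jeor (female): BMR = 10(160) + 6.25(183) − 5(84) − 161 = 1600 + 1143.75 − 420 − 161 = 2162.75 kcal/day.
TEE = 2162.75 × 1.4 = 3027.85 kcal/day.
Fat energy = 25% × 3027.85 = 756.9625 kcal.
Fat = 756.9625 ÷ 9 kcal/g = 84.1069 g.

84 g/day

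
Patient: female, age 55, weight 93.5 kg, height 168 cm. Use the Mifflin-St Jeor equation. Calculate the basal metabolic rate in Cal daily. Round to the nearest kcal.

Mifflin-St Jeor (female): BMR = 10(93.5) + 6.25(168) − 5(55) − 161 = 935 + 1050 − 275 − 161 = 1549 kcal/day.

1549 Cal daily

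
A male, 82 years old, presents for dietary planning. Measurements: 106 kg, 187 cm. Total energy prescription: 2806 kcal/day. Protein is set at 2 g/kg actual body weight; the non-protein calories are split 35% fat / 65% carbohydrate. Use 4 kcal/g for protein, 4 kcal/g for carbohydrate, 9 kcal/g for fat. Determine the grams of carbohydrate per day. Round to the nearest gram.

Protein = 2 × 106 = 212 g → 212 × 4 = 848 kcal.
Non-protein calories = 2806 − 848 = 1958 kcal.
Fat: 35% × 1958 = 685.3 kcal; carbohydrate: 1272.7 kcal.
Carbohydrate: 1272.7 kcal ÷ 4 kcal/g = 318.175 g.

318 g/day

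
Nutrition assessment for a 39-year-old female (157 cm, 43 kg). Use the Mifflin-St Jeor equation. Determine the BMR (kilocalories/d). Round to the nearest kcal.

Mifflin-St Jeor (female): BMR = 10(43) + 6.25(157) − 5(39) − 161 = 430 + 981.25 − 195 − 161 = 1055.25 kcal/day.

1055 kilocalories/d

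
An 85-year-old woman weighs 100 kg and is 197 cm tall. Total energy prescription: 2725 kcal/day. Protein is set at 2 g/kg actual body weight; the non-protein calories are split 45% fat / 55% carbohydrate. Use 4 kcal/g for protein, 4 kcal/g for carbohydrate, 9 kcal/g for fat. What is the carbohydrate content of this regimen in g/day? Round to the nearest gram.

Protein = 2 × 100 = 200 g → 200 × 4 = 800 kcal.
Non-protein calories = 2725 − 800 = 1925 kcal.
Fat: 45% × 1925 = 866.25 kcal; carbohydrate: 1058.75 kcal.
Carbohydrate: 1058.75 kcal ÷ 4 kcal/g = 264.6875 g.

265 g/day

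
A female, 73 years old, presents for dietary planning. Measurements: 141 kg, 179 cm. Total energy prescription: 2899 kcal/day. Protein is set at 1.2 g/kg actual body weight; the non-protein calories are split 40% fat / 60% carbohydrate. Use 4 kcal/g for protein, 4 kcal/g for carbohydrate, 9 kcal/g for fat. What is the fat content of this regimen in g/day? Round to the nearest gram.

99 g/day

Protein = 1.2 × 141 = 169.2 g → 169.2 × 4 = 676.8 kcal.
Non-protein calories = 2899 − 676.8 = 2222.2 kcal.
Fat: 40% × 2222.2 = 888.88 kcal; carbohydrate: 1333.32 kcal.
Fat: 888.88 kcal ÷ 9 kcal/g = 98.7644 g.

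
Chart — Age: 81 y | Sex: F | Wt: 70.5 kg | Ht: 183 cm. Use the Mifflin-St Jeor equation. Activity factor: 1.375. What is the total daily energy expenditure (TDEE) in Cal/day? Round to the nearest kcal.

1764 Cal/day

Mifflin-St Jeor (female): BMR = 10(70.5) + 6.25(183) − 5(81) − 161 = 705 + 1143.75 − 405 − 161 = 1282.75 kcal/day.
TEE = BMR × activity factor = 1282.75 × 1.375 = 1763.7813 kcal/day.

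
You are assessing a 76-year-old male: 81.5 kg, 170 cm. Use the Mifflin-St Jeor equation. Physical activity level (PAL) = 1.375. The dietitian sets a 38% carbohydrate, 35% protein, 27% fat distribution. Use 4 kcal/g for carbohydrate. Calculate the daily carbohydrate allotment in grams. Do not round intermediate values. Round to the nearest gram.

Mifflin-St Jeor (male): BMR = 10(81.5) + 6.25(170) − 5(76) + 5 = 815 + 1062.5 − 380 + 5 = 1502.5 kcal/day.
TEE = 1502.5 × 1.375 = 2065.9375 kcal/day.
Carbohydrate energy = 38% × 2065.9375 = 785.0563 kcal.
Carbohydrate = 785.0563 ÷ 4 kcal/g = 196.2641 g.

196 g/day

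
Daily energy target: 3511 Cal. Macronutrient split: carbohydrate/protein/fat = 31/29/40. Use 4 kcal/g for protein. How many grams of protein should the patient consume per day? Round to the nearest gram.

Protein energy = 29% × 3511 = 1018.19 kcal.
At 4 kcal/g: 1018.19 ÷ 4 = 254.5475 g.

255 g/day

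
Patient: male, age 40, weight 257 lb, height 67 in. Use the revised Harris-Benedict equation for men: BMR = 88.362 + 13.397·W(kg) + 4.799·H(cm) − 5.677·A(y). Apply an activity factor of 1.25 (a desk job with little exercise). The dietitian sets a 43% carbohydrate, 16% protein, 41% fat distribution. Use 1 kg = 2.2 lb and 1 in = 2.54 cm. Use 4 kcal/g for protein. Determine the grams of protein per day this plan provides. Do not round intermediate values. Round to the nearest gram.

112 g/day

Convert to metric: weight = 257 ÷ 2.2 = 116.8182 kg; height = 67 × 2.54 = 170.18 cm.
Harris-Benedict: BMR = 88.362 + 13.397(116.8182) + 4.799(170.18) − 5.677(40) = 2242.989 kcal/day.
TEE = 2242.989 × 1.25 = 2803.7363 kcal/day.
Protein energy = 16% × 2803.7363 = 448.5978 kcal.
Protein = 448.5978 ÷ 4 kcal/g = 112.1495 g.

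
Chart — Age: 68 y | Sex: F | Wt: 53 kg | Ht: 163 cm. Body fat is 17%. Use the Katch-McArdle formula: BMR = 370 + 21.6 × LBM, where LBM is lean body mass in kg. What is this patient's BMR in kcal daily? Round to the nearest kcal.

LBM = 53 × (1 − 0.17) = 43.99 kg. Katch-McArdle: BMR = 370 + 21.6 × 43.99 = 1320.184 kcal/day.

1320 kcal daily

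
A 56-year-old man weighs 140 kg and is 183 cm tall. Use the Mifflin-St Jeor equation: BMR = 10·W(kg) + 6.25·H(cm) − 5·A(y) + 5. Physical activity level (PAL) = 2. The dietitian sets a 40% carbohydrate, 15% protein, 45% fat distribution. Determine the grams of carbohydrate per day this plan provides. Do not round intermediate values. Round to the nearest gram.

Mifflin-St Jeor (male): BMR = 10(140) + 6.25(183) − 5(56) + 5 = 1400 + 1143.75 − 280 + 5 = 2268.75 kcal/day.
TEE = 2268.75 × 2 = 4537.5 kcal/day.
Carbohydrate energy = 40% × 4537.5 = 1815 kcal.
Carbohydrate = 1815 ÷ 4 kcal/g = 453.75 g.

454 g/day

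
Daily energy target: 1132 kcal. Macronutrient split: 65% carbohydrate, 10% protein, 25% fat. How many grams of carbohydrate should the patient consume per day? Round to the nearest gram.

184 g/day

Carbohydrate energy = 65% × 1132 = 735.8 kcal.
At 4 kcal/g: 735.8 ÷ 4 = 183.95 g.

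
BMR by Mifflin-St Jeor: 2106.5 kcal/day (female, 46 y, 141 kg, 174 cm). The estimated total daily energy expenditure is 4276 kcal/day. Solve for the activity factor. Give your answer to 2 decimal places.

Activity factor = TEE ÷ BMR = 4276 ÷ 2106.5 = 2.03.

2.03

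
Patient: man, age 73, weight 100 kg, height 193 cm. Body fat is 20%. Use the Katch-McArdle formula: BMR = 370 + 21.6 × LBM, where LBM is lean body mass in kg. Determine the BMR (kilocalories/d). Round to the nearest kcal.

2098 kilocalories/d

LBM = 100 × (1 − 0.2) = 80 kg. Katch-McArdle: BMR = 370 + 21.6 × 80 = 2098 kcal/day.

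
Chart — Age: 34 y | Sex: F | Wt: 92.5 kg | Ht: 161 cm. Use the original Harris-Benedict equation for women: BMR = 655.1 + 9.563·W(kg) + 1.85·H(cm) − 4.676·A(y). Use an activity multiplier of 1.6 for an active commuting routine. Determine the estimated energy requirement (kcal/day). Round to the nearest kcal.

Harris-Benedict: BMR = 655.1 + 9.563(92.5) + 1.85(161) − 4.676(34) = 1678.5435 kcal/day.
TEE = BMR × activity factor = 1678.5435 × 1.6 = 2685.6696 kcal/day.

2686 kcal/day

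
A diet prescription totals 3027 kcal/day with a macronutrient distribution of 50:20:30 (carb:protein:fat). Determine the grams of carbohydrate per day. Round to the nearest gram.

378 g/day

Carbohydrate energy = 50% × 3027 = 1513.5 kcal.
At 4 kcal/g: 1513.5 ÷ 4 = 378.375 g.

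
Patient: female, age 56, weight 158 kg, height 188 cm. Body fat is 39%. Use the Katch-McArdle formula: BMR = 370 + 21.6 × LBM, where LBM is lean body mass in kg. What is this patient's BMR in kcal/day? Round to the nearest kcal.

LBM = 158 × (1 − 0.39) = 96.38 kg. Katch-McArdle: BMR = 370 + 21.6 × 96.38 = 2451.808 kcal/day.

2452 kcal/day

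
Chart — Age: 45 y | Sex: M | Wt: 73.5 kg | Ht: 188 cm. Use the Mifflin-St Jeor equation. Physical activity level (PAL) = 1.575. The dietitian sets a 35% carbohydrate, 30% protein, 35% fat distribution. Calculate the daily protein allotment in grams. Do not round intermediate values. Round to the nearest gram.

200 g/day

Mifflin-St Jeor (male): BMR = 10(73.5) + 6.25(188) − 5(45) + 5 = 735 + 1175 − 225 + 5 = 1690 kcal/day.
TEE = 1690 × 1.575 = 2661.75 kcal/day.
Protein energy = 30% × 2661.75 = 798.525 kcal.
Protein = 798.525 ÷ 4 kcal/g = 199.6313 g.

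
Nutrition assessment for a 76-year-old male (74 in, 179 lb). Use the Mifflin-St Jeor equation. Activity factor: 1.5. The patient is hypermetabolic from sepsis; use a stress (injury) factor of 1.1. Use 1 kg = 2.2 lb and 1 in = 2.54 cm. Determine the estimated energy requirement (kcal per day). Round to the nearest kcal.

2662 kcal per day

Convert to metric: weight = 179 ÷ 2.2 = 81.3636 kg; height = 74 × 2.54 = 187.96 cm.
Mifflin-St Jeor (male): BMR = 10(81.3636) + 6.25(187.96) − 5(76) + 5 = 813.6364 + 1174.75 − 380 + 5 = 1613.3864 kcal/day.
TEE = BMR × activity factor = 1613.3864 × 1.5 = 2420.0795 kcal/day.
Apply stress factor: 2420.0795 × 1.1 = 2662.0875 kcal/day.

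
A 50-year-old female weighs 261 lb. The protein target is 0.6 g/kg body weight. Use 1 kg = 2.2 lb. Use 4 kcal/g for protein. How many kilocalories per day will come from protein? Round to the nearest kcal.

Weight in kg = 261 ÷ 2.2 = 118.6364 kg.
Protein = 0.6 g/kg × 118.6364 kg = 71.1818 g/day.
Protein energy = 71.1818 g × 4 kcal/g = 284.7273 kcal/day.

285 kcal/day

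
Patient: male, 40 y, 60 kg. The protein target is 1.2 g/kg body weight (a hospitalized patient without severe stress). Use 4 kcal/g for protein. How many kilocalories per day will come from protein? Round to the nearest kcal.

Protein = 1.2 g/kg × 60 kg = 72 g/day.
Protein energy = 72 g × 4 kcal/g = 288 kcal/day.

288 kcal/day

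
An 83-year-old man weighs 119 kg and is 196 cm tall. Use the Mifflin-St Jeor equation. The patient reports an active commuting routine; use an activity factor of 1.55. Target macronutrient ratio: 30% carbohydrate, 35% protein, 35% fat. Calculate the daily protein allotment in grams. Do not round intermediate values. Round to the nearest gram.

Mifflin-St Jeor (male): BMR = 10(119) + 6.25(196) − 5(83) + 5 = 1190 + 1225 − 415 + 5 = 2005 kcal/day.
TEE = 2005 × 1.55 = 3107.75 kcal/day.
Protein energy = 35% × 3107.75 = 1087.7125 kcal.
Protein = 1087.7125 ÷ 4 kcal/g = 271.9281 g.

272 g/day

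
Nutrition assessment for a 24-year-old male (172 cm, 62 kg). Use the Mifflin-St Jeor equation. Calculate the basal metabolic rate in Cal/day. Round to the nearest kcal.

1580 Cal/day

Mifflin-St Jeor (male): BMR = 10(62) + 6.25(172) − 5(24) + 5 = 620 + 1075 − 120 + 5 = 1580 kcal/day.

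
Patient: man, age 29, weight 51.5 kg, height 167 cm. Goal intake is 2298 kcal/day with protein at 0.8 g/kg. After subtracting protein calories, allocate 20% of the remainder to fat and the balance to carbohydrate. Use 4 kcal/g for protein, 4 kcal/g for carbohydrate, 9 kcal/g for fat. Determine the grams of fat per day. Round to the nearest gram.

47 g/day

Protein = 0.8 × 51.5 = 41.2 g → 41.2 × 4 = 164.8 kcal.
Non-protein calories = 2298 − 164.8 = 2133.2 kcal.
Fat: 20% × 2133.2 = 426.64 kcal; carbohydrate: 1706.56 kcal.
Fat: 426.64 kcal ÷ 9 kcal/g = 47.4044 g.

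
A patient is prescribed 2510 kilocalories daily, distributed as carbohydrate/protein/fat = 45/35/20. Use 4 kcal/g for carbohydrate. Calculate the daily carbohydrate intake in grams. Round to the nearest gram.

Carbohydrate energy = 45% × 2510 = 1129.5 kcal.
At 4 kcal/g: 1129.5 ÷ 4 = 282.375 g.

282 g/day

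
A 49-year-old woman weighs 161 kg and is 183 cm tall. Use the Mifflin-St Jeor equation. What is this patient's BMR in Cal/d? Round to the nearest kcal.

Mifflin-St Jeor (female): BMR = 10(161) + 6.25(183) − 5(49) − 161 = 1610 + 1143.75 − 245 − 161 = 2347.75 kcal/day.

2348 Cal/d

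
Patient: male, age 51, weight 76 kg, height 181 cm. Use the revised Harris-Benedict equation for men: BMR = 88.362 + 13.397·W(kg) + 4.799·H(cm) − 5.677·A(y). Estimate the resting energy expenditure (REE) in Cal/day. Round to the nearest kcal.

Harris-Benedict: BMR = 88.362 + 13.397(76) + 4.799(181) − 5.677(51) = 1685.626 kcal/day.

1686 Cal/day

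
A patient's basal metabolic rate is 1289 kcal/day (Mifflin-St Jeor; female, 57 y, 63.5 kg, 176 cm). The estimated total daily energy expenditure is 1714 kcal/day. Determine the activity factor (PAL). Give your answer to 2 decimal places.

1.33

Activity factor = TEE ÷ BMR = 1714 ÷ 1289 = 1.33.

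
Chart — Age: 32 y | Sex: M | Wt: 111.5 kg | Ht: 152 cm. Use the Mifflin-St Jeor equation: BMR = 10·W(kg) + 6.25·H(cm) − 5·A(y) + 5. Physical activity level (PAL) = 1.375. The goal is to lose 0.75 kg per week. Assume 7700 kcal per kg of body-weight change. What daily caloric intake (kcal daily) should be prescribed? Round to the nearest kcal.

Mifflin-St Jeor (male): BMR = 10(111.5) + 6.25(152) − 5(32) + 5 = 1115 + 950 − 160 + 5 = 1910 kcal/day.
TEE = 1910 × 1.375 = 2626.25 kcal/day.
Required daily deficit = 0.75 × 7700 ÷ 7 = 825 kcal/day.
Target intake = 2626.25 − 825 = 1801.25 kcal/day.

1801 kcal daily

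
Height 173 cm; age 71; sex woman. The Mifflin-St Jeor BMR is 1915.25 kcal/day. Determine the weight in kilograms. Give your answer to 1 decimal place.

135.0 kg

1915.25 = 10·W + 6.25(173) − 5(71) − 161
10·W = 1915.25 − 565.25 = 1350, so W = 135 kg.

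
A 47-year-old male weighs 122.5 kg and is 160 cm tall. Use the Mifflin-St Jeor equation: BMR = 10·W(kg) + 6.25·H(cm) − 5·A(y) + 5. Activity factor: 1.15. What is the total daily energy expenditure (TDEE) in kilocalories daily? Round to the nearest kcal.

2294 kilocalories daily

Mifflin-St Jeor (male): BMR = 10(122.5) + 6.25(160) − 5(47) + 5 = 1225 + 1000 − 235 + 5 = 1995 kcal/day.
TEE = BMR × activity factor = 1995 × 1.15 = 2294.25 kcal/day.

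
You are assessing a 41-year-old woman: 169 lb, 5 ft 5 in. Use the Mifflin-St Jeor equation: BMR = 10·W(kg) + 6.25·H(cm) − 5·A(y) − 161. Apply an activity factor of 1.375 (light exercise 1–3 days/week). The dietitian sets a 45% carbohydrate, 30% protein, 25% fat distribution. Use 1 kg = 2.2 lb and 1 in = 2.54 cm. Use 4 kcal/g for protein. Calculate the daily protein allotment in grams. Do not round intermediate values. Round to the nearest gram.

Convert to metric: weight = 169 ÷ 2.2 = 76.8182 kg; height = (5×12 + 5) × 2.54 = 65 × 2.54 = 165.1 cm.
Mifflin-St Jeor (female): BMR = 10(76.8182) + 6.25(165.1) − 5(41) − 161 = 768.1818 + 1031.875 − 205 − 161 = 1434.0568 kcal/day.
TEE = 1434.0568 × 1.375 = 1971.8281 kcal/day.
Protein energy = 30% × 1971.8281 = 591.5484 kcal.
Protein = 591.5484 ÷ 4 kcal/g = 147.8871 g.

148 g/day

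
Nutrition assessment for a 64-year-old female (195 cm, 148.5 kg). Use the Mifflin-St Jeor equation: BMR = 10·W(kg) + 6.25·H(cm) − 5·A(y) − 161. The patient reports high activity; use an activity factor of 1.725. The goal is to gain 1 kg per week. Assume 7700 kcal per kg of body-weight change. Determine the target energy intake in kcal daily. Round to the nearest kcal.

4934 kcal daily

Mifflin-St Jeor (female): BMR = 10(148.5) + 6.25(195) − 5(64) − 161 = 1485 + 1218.75 − 320 − 161 = 2222.75 kcal/day.
TEE = 2222.75 × 1.725 = 3834.2438 kcal/day.
Required daily surplus = 1 × 7700 ÷ 7 = 1100 kcal/day.
Target intake = 3834.2438 + 1100 = 4934.2438 kcal/day.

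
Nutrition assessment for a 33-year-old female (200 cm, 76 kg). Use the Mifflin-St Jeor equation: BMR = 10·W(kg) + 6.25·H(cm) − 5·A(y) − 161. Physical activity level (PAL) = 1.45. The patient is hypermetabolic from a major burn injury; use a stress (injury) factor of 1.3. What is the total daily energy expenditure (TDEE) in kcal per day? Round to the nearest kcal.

Mifflin-St Jeor (female): BMR = 10(76) + 6.25(200) − 5(33) − 161 = 760 + 1250 − 165 − 161 = 1684 kcal/day.
TEE = BMR × activity factor = 1684 × 1.45 = 2441.8 kcal/day.
Apply stress factor: 2441.8 × 1.3 = 3174.34 kcal/day.

3174 kcal per day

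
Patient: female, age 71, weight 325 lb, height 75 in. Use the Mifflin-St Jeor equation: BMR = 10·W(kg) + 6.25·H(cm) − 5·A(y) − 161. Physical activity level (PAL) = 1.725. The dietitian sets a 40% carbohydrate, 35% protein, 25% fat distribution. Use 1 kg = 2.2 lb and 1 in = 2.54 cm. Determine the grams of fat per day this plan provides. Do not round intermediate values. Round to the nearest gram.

Convert to metric: weight = 325 ÷ 2.2 = 147.7273 kg; height = 75 × 2.54 = 190.5 cm.
Mifflin-St Jeor (female): BMR = 10(147.7273) + 6.25(190.5) − 5(71) − 161 = 1477.2727 + 1190.625 − 355 − 161 = 2151.8977 kcal/day.
TEE = 2151.8977 × 1.725 = 3712.0236 kcal/day.
Fat energy = 25% × 3712.0236 = 928.0059 kcal.
Fat = 928.0059 ÷ 9 kcal/g = 103.1118 g.

103 g/day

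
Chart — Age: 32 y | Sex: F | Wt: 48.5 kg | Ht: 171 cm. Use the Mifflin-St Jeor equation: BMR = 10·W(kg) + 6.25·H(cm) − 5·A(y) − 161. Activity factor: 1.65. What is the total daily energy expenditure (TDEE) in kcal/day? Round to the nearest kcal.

Mifflin-St Jeor (female): BMR = 10(48.5) + 6.25(171) − 5(32) − 161 = 485 + 1068.75 − 160 − 161 = 1232.75 kcal/day.
TEE = BMR × activity factor = 1232.75 × 1.65 = 2034.0375 kcal/day.

2034 kcal/day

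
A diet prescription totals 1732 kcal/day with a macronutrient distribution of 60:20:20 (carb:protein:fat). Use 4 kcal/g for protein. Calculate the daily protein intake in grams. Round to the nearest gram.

87 g/day

Protein energy = 20% × 1732 = 346.4 kcal.
At 4 kcal/g: 346.4 ÷ 4 = 86.6 g.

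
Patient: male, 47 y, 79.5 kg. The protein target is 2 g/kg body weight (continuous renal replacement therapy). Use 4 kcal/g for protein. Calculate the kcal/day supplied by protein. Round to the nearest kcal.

636 kcal/day

Protein = 2 g/kg × 79.5 kg = 159 g/day.
Protein energy = 159 g × 4 kcal/g = 636 kcal/day.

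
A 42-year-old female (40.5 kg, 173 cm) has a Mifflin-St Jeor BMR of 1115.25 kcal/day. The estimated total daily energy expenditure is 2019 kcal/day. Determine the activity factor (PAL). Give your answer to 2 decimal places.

1.81

Activity factor = TEE ÷ BMR = 2019 ÷ 1115.25 = 1.81.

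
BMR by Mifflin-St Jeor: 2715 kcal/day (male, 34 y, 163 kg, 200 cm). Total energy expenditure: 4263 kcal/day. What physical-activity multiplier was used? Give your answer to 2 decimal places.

1.57

Activity factor = TEE ÷ BMR = 4263 ÷ 2715 = 1.57.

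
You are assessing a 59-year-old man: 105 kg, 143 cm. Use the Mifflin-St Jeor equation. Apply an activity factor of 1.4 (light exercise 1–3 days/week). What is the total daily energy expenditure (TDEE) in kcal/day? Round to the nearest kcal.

Mifflin-St Jeor (male): BMR = 10(105) + 6.25(143) − 5(59) + 5 = 1050 + 893.75 − 295 + 5 = 1653.75 kcal/day.
TEE = BMR × activity factor = 1653.75 × 1.4 = 2315.25 kcal/day.

2315 kcal/day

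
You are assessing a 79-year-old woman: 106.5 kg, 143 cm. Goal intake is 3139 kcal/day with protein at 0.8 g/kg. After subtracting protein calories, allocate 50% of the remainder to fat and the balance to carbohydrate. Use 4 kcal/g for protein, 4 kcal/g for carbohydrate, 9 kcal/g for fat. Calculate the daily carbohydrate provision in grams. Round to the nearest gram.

350 g/day

Protein = 0.8 × 106.5 = 85.2 g → 85.2 × 4 = 340.8 kcal.
Non-protein calories = 3139 − 340.8 = 2798.2 kcal.
Fat: 50% × 2798.2 = 1399.1 kcal; carbohydrate: 1399.1 kcal.
Carbohydrate: 1399.1 kcal ÷ 4 kcal/g = 349.775 g.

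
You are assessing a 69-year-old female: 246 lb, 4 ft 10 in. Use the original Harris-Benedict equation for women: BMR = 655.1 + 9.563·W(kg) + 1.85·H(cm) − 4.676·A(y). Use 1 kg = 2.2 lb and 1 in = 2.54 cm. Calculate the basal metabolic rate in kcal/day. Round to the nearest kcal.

Convert to metric: weight = 246 ÷ 2.2 = 111.8182 kg; height = (4×12 + 10) × 2.54 = 58 × 2.54 = 147.32 cm.
Harris-Benedict: BMR = 655.1 + 9.563(111.8182) + 1.85(147.32) − 4.676(69) = 1674.3153 kcal/day.

1674 kcal/day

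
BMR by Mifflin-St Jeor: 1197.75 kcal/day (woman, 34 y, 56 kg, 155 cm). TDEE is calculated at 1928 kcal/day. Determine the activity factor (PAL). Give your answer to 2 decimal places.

1.61

Activity factor = TEE ÷ BMR = 1928 ÷ 1197.75 = 1.61.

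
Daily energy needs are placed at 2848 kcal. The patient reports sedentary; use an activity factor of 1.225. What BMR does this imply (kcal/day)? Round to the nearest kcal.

2325 kcal/day

BMR = TEE ÷ activity factor = 2848 ÷ 1.225 = 2324.898 kcal/day.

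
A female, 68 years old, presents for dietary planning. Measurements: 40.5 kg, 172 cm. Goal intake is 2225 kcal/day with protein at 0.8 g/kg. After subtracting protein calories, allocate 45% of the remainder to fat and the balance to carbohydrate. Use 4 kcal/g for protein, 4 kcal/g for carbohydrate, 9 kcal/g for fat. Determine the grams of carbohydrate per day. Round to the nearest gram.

288 g/day

Protein = 0.8 × 40.5 = 32.4 g → 32.4 × 4 = 129.6 kcal.
Non-protein calories = 2225 − 129.6 = 2095.4 kcal.
Fat: 45% × 2095.4 = 942.93 kcal; carbohydrate: 1152.47 kcal.
Carbohydrate: 1152.47 kcal ÷ 4 kcal/g = 288.1175 g.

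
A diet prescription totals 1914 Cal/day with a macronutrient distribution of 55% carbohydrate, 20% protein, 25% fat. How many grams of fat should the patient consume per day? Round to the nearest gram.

Fat energy = 25% × 1914 = 478.5 kcal.
At 9 kcal/g: 478.5 ÷ 9 = 53.1667 g.

53 g/day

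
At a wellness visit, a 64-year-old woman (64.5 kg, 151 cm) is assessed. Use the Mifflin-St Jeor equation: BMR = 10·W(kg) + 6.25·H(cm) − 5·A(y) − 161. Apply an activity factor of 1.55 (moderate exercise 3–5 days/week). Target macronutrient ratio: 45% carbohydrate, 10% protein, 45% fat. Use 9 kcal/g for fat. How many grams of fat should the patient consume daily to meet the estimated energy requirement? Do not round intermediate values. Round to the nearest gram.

Mifflin-St Jeor (female): BMR = 10(64.5) + 6.25(151) − 5(64) − 161 = 645 + 943.75 − 320 − 161 = 1107.75 kcal/day.
TEE = 1107.75 × 1.55 = 1717.0125 kcal/day.
Fat energy = 45% × 1717.0125 = 772.6556 kcal.
Fat = 772.6556 ÷ 9 kcal/g = 85.8506 g.

86 g/day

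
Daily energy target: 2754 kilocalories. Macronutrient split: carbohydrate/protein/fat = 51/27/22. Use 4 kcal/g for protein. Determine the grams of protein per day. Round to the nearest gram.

Protein energy = 27% × 2754 = 743.58 kcal.
At 4 kcal/g: 743.58 ÷ 4 = 185.895 g.

186 g/day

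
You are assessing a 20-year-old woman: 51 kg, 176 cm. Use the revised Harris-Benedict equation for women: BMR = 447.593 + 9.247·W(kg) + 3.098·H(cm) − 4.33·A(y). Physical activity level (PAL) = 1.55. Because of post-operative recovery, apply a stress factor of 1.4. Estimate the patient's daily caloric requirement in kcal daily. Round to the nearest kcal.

Harris-Benedict: BMR = 447.593 + 9.247(51) + 3.098(176) − 4.33(20) = 1377.838 kcal/day.
TEE = BMR × activity factor = 1377.838 × 1.55 = 2135.6489 kcal/day.
Apply stress factor: 2135.6489 × 1.4 = 2989.9085 kcal/day.

2990 kcal daily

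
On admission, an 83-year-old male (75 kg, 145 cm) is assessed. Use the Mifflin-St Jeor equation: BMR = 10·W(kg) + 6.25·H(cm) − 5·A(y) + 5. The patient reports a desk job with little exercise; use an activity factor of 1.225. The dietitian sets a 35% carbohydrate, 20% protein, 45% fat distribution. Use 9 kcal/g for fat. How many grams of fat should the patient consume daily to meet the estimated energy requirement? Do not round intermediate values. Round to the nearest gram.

76 g/day

Mifflin-St Jeor (male): BMR = 10(75) + 6.25(145) − 5(83) + 5 = 750 + 906.25 − 415 + 5 = 1246.25 kcal/day.
TEE = 1246.25 × 1.225 = 1526.6563 kcal/day.
Fat energy = 45% × 1526.6563 = 686.9953 kcal.
Fat = 686.9953 ÷ 9 kcal/g = 76.3328 g.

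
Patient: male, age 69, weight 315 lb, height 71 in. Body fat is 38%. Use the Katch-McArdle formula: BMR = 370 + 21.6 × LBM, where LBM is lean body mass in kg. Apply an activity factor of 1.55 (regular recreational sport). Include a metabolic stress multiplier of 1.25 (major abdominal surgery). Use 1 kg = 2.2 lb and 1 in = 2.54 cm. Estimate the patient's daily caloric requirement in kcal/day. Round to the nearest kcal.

Convert to metric: weight = 315 ÷ 2.2 = 143.1818 kg; height = 71 × 2.54 = 180.34 cm.
LBM = 143.1818 × (1 − 0.38) = 88.7727 kg. Katch-McArdle: BMR = 370 + 21.6 × 88.7727 = 2287.4909 kcal/day.
TEE = BMR × activity factor = 2287.4909 × 1.55 = 3545.6109 kcal/day.
Apply stress factor: 3545.6109 × 1.25 = 4432.0136 kcal/day.

4432 kcal/day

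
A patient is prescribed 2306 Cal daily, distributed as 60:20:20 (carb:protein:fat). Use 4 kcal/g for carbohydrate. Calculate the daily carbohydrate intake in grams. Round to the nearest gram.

346 g/day

Carbohydrate energy = 60% × 2306 = 1383.6 kcal.
At 4 kcal/g: 1383.6 ÷ 4 = 345.9 g.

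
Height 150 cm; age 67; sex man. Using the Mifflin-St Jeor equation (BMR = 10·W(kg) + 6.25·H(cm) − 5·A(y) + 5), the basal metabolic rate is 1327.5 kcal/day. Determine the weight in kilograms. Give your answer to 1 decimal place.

1327.5 = 10·W + 6.25(150) − 5(67) + 5
10·W = 1327.5 − 607.5 = 720, so W = 72 kg.

72.0 kg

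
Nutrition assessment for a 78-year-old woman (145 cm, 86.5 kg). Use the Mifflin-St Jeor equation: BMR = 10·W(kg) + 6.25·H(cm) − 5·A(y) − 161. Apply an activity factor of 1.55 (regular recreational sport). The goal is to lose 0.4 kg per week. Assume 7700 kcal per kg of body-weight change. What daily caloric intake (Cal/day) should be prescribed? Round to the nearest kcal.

1451 Cal/day

Mifflin-St Jeor (female): BMR = 10(86.5) + 6.25(145) − 5(78) − 161 = 865 + 906.25 − 390 − 161 = 1220.25 kcal/day.
TEE = 1220.25 × 1.55 = 1891.3875 kcal/day.
Required daily deficit = 0.4 × 7700 ÷ 7 = 440 kcal/day.
Target intake = 1891.3875 − 440 = 1451.3875 kcal/day.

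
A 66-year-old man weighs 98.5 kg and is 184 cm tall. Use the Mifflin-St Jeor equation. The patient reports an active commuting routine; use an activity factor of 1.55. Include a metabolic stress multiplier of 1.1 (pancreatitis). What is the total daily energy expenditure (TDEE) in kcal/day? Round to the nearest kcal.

3086 kcal/day

Mifflin-St Jeor (male): BMR = 10(98.5) + 6.25(184) − 5(66) + 5 = 985 + 1150 − 330 + 5 = 1810 kcal/day.
TEE = BMR × activity factor = 1810 × 1.55 = 2805.5 kcal/day.
Apply stress factor: 2805.5 × 1.1 = 3086.05 kcal/day.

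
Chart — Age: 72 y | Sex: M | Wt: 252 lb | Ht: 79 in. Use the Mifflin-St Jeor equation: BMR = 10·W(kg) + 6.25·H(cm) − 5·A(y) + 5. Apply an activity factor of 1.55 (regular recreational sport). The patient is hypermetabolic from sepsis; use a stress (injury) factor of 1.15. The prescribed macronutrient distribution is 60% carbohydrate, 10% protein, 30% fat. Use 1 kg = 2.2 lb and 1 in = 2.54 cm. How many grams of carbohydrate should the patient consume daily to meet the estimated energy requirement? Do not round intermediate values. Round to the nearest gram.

547 g/day

Convert to metric: weight = 252 ÷ 2.2 = 114.5455 kg; height = 79 × 2.54 = 200.66 cm.
Mifflin-St Jeor (male): BMR = 10(114.5455) + 6.25(200.66) − 5(72) + 5 = 1145.4545 + 1254.125 − 360 + 5 = 2044.5795 kcal/day.
TEE = 2044.5795 × 1.55 = 3169.0983 kcal/day.
With stress factor 1.15: 3169.0983 × 1.15 = 3644.463 kcal/day.
Carbohydrate energy = 60% × 3644.463 = 2186.6778 kcal.
Carbohydrate = 2186.6778 ÷ 4 kcal/g = 546.6695 g.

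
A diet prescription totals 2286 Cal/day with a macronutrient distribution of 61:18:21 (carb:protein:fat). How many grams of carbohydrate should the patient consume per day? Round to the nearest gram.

Carbohydrate energy = 61% × 2286 = 1394.46 kcal.
At 4 kcal/g: 1394.46 ÷ 4 = 348.615 g.

349 g/day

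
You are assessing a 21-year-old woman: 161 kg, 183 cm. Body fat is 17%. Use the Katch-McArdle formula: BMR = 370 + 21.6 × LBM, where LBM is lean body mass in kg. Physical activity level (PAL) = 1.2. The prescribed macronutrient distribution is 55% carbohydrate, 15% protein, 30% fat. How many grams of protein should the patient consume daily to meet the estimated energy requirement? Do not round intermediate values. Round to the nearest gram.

147 g/day

LBM = 161 × (1 − 0.17) = 133.63 kg. Katch-McArdle: BMR = 370 + 21.6 × 133.63 = 3256.408 kcal/day.
TEE = 3256.408 × 1.2 = 3907.6896 kcal/day.
Protein energy = 15% × 3907.6896 = 586.1534 kcal.
Protein = 586.1534 ÷ 4 kcal/g = 146.5384 g.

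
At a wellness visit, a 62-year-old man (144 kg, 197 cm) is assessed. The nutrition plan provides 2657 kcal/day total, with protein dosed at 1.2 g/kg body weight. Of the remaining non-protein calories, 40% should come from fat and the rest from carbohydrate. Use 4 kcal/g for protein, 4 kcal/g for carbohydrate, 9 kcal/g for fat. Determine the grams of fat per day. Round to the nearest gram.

Protein = 1.2 × 144 = 172.8 g → 172.8 × 4 = 691.2 kcal.
Non-protein calories = 2657 − 691.2 = 1965.8 kcal.
Fat: 40% × 1965.8 = 786.32 kcal; carbohydrate: 1179.48 kcal.
Fat: 786.32 kcal ÷ 9 kcal/g = 87.3689 g.

87 g/day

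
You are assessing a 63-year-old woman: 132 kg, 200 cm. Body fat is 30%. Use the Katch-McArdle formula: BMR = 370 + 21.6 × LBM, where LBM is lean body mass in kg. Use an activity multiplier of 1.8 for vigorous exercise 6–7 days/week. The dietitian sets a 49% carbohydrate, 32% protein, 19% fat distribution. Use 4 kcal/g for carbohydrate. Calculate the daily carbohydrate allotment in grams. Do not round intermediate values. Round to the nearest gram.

522 g/day

LBM = 132 × (1 − 0.3) = 92.4 kg. Katch-McArdle: BMR = 370 + 21.6 × 92.4 = 2365.84 kcal/day.
TEE = 2365.84 × 1.8 = 4258.512 kcal/day.
Carbohydrate energy = 49% × 4258.512 = 2086.6709 kcal.
Carbohydrate = 2086.6709 ÷ 4 kcal/g = 521.6677 g.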